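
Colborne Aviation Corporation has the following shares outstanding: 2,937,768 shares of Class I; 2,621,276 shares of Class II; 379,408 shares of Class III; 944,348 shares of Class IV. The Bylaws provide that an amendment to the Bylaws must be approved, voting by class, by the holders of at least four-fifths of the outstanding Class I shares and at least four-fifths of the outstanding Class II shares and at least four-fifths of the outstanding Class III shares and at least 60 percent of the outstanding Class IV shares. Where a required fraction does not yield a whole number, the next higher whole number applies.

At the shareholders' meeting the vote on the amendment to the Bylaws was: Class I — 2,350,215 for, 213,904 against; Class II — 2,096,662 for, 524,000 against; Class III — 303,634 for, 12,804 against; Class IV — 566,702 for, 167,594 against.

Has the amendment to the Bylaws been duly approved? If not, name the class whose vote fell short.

Not approved — the Class II shares did not give the required vote.

Class I: 4/5 of 2937768 = 2350214.40, rounded up to 2350215; 2,350,215 required, 2,350,215 in favor — approved.
Class II: 4/5 of 2621276 = 2097020.80, rounded up to 2097021; 2,097,021 required, 2,096,662 in favor — not approved.
Class III: 4/5 of 379408 = 303526.40, rounded up to 303527; 303,527 required, 303,634 in favor — approved.
Class IV: 3/5 of 944348 = 566608.80, rounded up to 566609; 566,609 required, 566,702 in favor — approved.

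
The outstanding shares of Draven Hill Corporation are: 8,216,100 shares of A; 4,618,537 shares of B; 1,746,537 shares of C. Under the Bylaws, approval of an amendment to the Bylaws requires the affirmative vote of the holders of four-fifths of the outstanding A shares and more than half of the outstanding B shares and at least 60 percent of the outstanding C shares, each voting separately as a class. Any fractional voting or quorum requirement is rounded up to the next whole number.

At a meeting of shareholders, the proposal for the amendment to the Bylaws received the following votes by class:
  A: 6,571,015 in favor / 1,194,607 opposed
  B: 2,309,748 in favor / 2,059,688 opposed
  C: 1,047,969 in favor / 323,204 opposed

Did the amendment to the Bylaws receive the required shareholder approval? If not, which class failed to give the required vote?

Not approved — the A shares did not give the required vote.

A: 4/5 of 8216100 = 6572880; 6,572,880 required, 6,571,015 in favor — not approved.
B: a majority of 4618537 is 2309269; 2,309,269 required, 2,309,748 in favor — approved.
C: 3/5 of 1746537 = 1047922.20, rounded up to 1047923; 1,047,923 required, 1,047,969 in favor — approved.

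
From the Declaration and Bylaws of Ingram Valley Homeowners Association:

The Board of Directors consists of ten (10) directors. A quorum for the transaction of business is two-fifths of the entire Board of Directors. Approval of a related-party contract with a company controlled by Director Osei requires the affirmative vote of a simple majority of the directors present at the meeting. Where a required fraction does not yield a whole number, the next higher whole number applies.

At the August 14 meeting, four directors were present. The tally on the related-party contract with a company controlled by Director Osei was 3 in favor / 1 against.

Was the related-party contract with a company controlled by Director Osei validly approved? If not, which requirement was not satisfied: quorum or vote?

Quorum: 4 present; quorum is 4. Satisfied.
Vote: the related-party contract with a company controlled by Director Osei requires a majority of the directors present (4). A majority of 4 is 3, so 3 affirmative votes are needed; 3 voted in favor. Satisfied.

Valid — all requirements satisfied.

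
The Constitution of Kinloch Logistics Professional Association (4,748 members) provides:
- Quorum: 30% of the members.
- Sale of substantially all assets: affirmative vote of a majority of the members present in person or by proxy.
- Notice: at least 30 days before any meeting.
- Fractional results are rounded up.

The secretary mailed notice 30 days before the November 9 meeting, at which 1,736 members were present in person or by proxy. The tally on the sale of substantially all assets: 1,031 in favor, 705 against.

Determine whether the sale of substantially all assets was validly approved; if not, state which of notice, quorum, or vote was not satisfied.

Valid — all requirements satisfied.

Notice: 30 days given; 30 required. Satisfied.
Quorum: 30% of 4,748 = 1,424.40, rounded up to 1,425; 1,736 present. Satisfied.
Vote: requires a majority of those present (1,736); a majority of 1736 is 869, so 869 needed; 1,031 in favor. Satisfied.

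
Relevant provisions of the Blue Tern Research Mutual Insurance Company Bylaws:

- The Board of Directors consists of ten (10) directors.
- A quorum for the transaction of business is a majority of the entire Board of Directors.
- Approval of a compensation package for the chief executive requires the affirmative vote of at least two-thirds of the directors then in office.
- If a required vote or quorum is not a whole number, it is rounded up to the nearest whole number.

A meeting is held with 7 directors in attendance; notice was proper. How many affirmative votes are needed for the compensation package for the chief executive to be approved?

The compensation package for the chief executive requires two-thirds of the directors then in office (10).
2/3 of 10 = 6.67, rounded up to 7.

7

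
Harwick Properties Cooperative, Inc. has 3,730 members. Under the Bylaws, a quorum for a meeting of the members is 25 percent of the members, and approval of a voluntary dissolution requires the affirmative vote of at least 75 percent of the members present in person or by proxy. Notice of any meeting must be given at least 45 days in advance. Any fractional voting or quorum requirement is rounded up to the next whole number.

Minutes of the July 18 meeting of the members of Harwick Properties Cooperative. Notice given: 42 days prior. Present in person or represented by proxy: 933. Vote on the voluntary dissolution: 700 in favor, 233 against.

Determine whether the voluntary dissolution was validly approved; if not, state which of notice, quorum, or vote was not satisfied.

Invalid — notice requirement not satisfied.

Notice: 42 days given; 45 required. Not satisfied.
Quorum: 25% of 3,730 = 932.50, rounded up to 933; 933 present. Satisfied.
Vote: requires three-fourths of those present (933); 3/4 of 933 = 699.75, rounded up to 700, so 700 needed; 700 in favor. Satisfied.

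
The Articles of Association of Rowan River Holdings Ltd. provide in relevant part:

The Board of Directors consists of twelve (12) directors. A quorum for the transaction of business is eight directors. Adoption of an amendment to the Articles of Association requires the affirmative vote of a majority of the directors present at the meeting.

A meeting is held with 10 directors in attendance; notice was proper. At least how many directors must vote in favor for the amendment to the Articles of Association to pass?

The amendment to the Articles of Association requires a majority of the directors present (10).
A majority of 10 is 6.

6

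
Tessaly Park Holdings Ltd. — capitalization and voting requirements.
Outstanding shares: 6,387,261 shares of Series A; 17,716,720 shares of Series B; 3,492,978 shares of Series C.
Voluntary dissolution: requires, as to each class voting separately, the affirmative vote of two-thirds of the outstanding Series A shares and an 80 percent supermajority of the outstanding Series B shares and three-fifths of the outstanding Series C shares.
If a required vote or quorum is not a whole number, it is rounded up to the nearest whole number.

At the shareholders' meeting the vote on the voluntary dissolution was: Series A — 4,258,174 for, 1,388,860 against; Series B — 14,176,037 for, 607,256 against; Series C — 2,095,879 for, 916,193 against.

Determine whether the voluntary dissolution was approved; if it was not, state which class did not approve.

Series A: 2/3 of 6387261 = 4258174; 4,258,174 required, 4,258,174 in favor — approved.
Series B: 4/5 of 17716720 = 14173376; 14,173,376 required, 14,176,037 in favor — approved.
Series C: 3/5 of 3492978 = 2095786.80, rounded up to 2095787; 2,095,787 required, 2,095,879 in favor — approved.

Approved — every class gave the required vote.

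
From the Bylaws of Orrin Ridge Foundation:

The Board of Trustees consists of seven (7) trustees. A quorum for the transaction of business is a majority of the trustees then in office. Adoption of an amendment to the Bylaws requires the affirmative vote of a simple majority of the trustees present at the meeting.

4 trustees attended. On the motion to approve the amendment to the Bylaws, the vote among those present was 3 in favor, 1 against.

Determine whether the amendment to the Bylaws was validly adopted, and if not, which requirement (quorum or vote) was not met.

Valid — all requirements satisfied.

Quorum: 4 present; quorum is 4. Satisfied.
Vote: the amendment to the Bylaws requires a majority of the trustees present (4). A majority of 4 is 3, so 3 affirmative votes are needed; 3 voted in favor. Satisfied.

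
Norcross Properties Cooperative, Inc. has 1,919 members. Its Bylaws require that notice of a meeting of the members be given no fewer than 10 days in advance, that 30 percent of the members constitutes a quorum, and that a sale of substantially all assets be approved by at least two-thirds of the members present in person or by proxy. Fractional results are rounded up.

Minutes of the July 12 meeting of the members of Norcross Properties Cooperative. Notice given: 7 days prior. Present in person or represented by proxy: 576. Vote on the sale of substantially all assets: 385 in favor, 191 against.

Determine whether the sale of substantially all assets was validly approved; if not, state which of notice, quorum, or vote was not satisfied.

Invalid — notice requirement not satisfied.

Notice: 7 days given; 10 required. Not satisfied.
Quorum: 30% of 1,919 = 575.70, rounded up to 576; 576 present. Satisfied.
Vote: requires two-thirds of those present (576); 2/3 of 576 = 384, so 384 needed; 385 in favor. Satisfied.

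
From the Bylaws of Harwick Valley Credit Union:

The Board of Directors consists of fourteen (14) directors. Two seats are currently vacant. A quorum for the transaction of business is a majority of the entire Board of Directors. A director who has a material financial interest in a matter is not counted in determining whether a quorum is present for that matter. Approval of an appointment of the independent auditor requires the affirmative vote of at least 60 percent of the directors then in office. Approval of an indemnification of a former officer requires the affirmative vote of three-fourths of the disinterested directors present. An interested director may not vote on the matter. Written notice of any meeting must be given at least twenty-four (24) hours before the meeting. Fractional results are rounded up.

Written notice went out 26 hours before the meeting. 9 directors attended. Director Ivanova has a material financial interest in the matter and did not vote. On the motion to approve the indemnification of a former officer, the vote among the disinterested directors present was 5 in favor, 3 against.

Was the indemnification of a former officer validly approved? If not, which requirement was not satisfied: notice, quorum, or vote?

Notice: 26 hours given; 24 required (26 ≥ 24). Satisfied.
Quorum: 9 present, but the 1 interested director does not count, leaving 8. Quorum is 8. Satisfied.
Vote: the indemnification of a former officer requires three-fourths of the disinterested directors present (9 − 1 = 8). 3/4 of 8 = 6, so 6 affirmative votes are needed; 5 voted in favor. Not satisfied.

Invalid — vote requirement not satisfied.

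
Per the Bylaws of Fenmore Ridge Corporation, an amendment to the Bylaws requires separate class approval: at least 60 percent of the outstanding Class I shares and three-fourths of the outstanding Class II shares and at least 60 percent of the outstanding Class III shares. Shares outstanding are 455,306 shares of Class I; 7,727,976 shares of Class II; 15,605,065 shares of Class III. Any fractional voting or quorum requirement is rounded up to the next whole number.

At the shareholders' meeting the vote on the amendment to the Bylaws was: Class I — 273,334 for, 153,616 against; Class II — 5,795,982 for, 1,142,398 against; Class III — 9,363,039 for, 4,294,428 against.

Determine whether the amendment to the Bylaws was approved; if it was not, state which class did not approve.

Approved — every class gave the required vote.

Class I: 3/5 of 455306 = 273183.60, rounded up to 273184; 273,184 required, 273,334 in favor — approved.
Class II: 3/4 of 7727976 = 5795982; 5,795,982 required, 5,795,982 in favor — approved.
Class III: 3/5 of 15605065 = 9363039; 9,363,039 required, 9,363,039 in favor — approved.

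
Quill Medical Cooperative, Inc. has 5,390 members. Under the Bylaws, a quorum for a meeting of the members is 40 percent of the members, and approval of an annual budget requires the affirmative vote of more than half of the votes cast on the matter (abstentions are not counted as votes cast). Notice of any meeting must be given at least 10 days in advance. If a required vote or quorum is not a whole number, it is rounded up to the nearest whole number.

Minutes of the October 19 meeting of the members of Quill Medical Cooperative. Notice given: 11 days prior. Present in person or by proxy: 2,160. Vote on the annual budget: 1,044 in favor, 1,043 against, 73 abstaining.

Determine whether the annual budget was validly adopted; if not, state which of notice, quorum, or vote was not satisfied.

Valid — all requirements satisfied.

Notice: 11 days given; 10 required. Satisfied.
Quorum: 40% of 5,390 = 2,156; 2,160 present. Satisfied.
Vote: requires a majority of the votes cast (2,160 − 73 abstaining = 2,087); a majority of 2087 is 1044, so 1,044 needed; 1,044 in favor. Satisfied.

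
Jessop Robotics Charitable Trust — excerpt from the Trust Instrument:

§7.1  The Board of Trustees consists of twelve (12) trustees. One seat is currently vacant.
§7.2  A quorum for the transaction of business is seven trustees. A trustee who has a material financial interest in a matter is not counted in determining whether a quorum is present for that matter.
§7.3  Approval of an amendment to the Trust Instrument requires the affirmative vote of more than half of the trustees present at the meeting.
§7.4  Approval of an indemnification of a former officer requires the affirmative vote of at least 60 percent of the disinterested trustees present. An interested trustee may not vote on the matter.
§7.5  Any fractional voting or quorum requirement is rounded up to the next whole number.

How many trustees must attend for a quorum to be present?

7

The quorum is fixed at 7.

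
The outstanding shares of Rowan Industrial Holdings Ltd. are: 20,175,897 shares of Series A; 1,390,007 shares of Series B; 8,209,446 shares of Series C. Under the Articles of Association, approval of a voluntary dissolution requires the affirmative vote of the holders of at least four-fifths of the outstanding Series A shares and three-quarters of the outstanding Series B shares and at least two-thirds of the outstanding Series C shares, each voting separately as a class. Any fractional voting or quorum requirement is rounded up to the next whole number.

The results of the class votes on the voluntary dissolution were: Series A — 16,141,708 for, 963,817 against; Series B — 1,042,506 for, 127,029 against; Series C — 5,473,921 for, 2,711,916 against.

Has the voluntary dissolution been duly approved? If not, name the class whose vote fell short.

Series A: 4/5 of 20175897 = 16140717.60, rounded up to 16140718; 16,140,718 required, 16,141,708 in favor — approved.
Series B: 3/4 of 1390007 = 1042505.25, rounded up to 1042506; 1,042,506 required, 1,042,506 in favor — approved.
Series C: 2/3 of 8209446 = 5472964; 5,472,964 required, 5,473,921 in favor — approved.

Approved — every class gave the required vote.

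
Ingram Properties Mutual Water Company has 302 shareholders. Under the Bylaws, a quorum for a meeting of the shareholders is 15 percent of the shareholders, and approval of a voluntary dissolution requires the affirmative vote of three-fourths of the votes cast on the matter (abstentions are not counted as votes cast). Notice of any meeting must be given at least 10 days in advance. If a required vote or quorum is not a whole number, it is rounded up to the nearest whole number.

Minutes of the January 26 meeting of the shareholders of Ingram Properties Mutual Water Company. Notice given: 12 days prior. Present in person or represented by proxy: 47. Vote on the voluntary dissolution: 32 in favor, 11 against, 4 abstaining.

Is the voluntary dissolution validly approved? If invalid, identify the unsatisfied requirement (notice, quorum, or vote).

Notice: 12 days given; 10 required. Satisfied.
Quorum: 15% of 302 = 45.30, rounded up to 46; 47 present. Satisfied.
Vote: requires three-fourths of the votes cast (47 − 4 abstaining = 43); 3/4 of 43 = 32.25, rounded up to 33, so 33 needed; 32 in favor. Not satisfied.

Invalid — vote requirement not satisfied.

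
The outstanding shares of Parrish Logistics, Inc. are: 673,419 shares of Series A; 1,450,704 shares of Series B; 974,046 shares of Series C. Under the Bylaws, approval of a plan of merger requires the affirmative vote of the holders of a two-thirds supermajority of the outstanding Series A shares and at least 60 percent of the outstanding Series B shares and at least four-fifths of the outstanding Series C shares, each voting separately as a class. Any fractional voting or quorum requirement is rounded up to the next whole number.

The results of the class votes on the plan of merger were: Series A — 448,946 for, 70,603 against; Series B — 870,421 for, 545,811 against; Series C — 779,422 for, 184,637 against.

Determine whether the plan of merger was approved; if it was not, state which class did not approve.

Not approved — the Series B shares did not give the required vote.

Series A: 2/3 of 673419 = 448946; 448,946 required, 448,946 in favor — approved.
Series B: 3/5 of 1450704 = 870422.40, rounded up to 870423; 870,423 required, 870,421 in favor — not approved.
Series C: 4/5 of 974046 = 779236.80, rounded up to 779237; 779,237 required, 779,422 in favor — approved.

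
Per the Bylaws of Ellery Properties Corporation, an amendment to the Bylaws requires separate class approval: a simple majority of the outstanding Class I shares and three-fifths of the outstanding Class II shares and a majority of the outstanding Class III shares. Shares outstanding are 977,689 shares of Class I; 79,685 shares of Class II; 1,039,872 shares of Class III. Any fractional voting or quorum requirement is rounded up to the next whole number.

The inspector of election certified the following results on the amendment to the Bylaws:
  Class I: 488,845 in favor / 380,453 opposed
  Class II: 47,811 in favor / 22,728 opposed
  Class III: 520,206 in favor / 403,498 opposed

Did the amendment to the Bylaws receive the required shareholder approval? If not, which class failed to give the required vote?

Class I: a majority of 977689 is 488845; 488,845 required, 488,845 in favor — approved.
Class II: 3/5 of 79685 = 47811; 47,811 required, 47,811 in favor — approved.
Class III: a majority of 1039872 is 519937; 519,937 required, 520,206 in favor — approved.

Approved — every class gave the required vote.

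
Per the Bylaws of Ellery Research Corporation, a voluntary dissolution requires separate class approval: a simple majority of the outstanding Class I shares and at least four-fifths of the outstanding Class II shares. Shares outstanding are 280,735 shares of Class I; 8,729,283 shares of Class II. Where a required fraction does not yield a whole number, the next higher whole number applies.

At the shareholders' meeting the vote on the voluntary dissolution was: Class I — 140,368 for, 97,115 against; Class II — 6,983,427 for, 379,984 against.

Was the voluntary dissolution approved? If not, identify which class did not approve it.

Class I: a majority of 280735 is 140368; 140,368 required, 140,368 in favor — approved.
Class II: 4/5 of 8729283 = 6983426.40, rounded up to 6983427; 6,983,427 required, 6,983,427 in favor — approved.

Approved — every class gave the required vote.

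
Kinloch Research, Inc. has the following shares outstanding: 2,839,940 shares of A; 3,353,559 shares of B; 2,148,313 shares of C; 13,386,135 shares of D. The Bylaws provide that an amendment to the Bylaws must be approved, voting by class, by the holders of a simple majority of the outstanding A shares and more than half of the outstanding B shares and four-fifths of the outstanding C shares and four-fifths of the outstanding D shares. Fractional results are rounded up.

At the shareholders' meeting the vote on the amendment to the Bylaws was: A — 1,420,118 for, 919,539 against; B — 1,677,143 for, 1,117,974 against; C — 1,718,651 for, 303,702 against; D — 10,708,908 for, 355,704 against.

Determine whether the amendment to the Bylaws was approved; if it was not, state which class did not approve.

A: a majority of 2839940 is 1419971; 1,419,971 required, 1,420,118 in favor — approved.
B: a majority of 3353559 is 1676780; 1,676,780 required, 1,677,143 in favor — approved.
C: 4/5 of 2148313 = 1718650.40, rounded up to 1718651; 1,718,651 required, 1,718,651 in favor — approved.
D: 4/5 of 13386135 = 10708908; 10,708,908 required, 10,708,908 in favor — approved.

Approved — every class gave the required vote.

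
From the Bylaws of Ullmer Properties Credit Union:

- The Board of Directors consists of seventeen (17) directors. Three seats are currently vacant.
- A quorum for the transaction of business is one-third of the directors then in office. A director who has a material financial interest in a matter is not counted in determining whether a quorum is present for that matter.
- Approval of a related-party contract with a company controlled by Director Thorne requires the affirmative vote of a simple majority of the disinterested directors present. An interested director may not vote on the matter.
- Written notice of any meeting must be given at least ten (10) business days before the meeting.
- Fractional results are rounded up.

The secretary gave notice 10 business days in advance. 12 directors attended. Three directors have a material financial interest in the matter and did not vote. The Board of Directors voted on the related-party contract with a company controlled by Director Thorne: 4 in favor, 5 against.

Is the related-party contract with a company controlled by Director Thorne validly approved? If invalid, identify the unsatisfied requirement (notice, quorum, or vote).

Invalid — vote requirement not satisfied.

Notice: 10 business days given; 10 required (10 ≥ 10). Satisfied.
Quorum: 12 present, but the 3 interested directors do not count, leaving 9. Quorum is 5. Satisfied.
Vote: the related-party contract with a company controlled by Director Thorne requires a majority of the disinterested directors present (12 − 3 = 9). A majority of 9 is 5, so 5 affirmative votes are needed; 4 voted in favor. Not satisfied.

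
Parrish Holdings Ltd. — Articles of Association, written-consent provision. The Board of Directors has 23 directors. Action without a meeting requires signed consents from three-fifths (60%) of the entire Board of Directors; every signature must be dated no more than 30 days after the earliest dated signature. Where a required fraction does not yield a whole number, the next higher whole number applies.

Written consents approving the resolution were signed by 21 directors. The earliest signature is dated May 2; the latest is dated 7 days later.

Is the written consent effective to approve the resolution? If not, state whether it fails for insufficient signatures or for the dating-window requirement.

Signatures required: three-fifths (60%) of 23 — 3/5 of 23 = 13.80, rounded up to 14, so 14 needed; 21 signed. Sufficient.
Dating window: the latest signature is 7 days after the earliest; the limit is 30 days. Within the window.

Effective — both the signature and dating-window requirements are satisfied.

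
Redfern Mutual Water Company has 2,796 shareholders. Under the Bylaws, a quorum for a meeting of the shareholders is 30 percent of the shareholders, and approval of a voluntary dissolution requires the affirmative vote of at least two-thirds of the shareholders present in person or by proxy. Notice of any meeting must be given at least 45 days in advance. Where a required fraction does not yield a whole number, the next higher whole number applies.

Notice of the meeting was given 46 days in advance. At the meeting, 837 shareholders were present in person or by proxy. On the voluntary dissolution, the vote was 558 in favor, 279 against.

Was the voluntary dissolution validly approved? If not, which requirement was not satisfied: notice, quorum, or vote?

Invalid — quorum requirement not satisfied.

Notice: 46 days given; 45 required. Satisfied.
Quorum: 30% of 2,796 = 838.80, rounded up to 839; 837 present. Not satisfied.
Vote: requires two-thirds of those present (837); 2/3 of 837 = 558, so 558 needed; 558 in favor. Satisfied.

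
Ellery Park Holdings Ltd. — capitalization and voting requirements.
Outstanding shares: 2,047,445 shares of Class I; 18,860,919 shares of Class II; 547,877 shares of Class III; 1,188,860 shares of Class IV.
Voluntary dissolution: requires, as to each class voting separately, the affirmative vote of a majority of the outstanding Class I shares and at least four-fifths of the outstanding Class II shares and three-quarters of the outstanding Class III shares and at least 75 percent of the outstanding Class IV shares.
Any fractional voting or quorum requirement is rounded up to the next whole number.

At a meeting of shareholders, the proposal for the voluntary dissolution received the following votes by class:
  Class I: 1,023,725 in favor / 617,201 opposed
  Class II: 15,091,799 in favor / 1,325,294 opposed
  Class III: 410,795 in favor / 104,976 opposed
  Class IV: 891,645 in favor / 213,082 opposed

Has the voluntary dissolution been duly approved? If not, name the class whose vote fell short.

Not approved — the Class III shares did not give the required vote.

Class I: a majority of 2047445 is 1023723; 1,023,723 required, 1,023,725 in favor — approved.
Class II: 4/5 of 18860919 = 15088735.20, rounded up to 15088736; 15,088,736 required, 15,091,799 in favor — approved.
Class III: 3/4 of 547877 = 410907.75, rounded up to 410908; 410,908 required, 410,795 in favor — not approved.
Class IV: 3/4 of 1188860 = 891645; 891,645 required, 891,645 in favor — approved.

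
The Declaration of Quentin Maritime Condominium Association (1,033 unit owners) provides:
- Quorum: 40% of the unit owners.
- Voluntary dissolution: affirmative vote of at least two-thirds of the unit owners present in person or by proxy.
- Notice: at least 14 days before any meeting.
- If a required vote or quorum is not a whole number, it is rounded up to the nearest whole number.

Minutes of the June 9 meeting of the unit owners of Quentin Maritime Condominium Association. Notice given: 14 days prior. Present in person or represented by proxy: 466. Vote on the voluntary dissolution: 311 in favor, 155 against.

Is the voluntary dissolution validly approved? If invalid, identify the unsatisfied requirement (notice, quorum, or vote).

Notice: 14 days given; 14 required. Satisfied.
Quorum: 40% of 1,033 = 413.20, rounded up to 414; 466 present. Satisfied.
Vote: requires two-thirds of those present (466); 2/3 of 466 = 310.67, rounded up to 311, so 311 needed; 311 in favor. Satisfied.

Valid — all requirements satisfied.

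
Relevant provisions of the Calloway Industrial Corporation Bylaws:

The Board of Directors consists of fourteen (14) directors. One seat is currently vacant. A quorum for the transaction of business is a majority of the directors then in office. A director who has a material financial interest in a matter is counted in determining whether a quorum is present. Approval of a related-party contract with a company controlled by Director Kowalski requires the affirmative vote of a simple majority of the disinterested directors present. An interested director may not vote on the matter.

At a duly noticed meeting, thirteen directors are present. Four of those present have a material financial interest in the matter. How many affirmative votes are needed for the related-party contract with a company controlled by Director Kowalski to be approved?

5

The related-party contract with a company controlled by Director Kowalski requires a majority of the disinterested directors present (13 − 4 = 9).
A majority of 9 is 5.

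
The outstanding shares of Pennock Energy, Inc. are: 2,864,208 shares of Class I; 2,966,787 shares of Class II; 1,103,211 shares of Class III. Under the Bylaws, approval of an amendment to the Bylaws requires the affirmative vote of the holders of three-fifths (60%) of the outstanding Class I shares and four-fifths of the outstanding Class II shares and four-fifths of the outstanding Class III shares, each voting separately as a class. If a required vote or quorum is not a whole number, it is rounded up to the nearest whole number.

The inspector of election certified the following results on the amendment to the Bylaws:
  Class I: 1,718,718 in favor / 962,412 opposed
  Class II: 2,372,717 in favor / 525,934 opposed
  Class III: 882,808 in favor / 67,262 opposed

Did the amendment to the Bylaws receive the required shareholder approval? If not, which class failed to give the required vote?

Not approved — the Class II shares did not give the required vote.

Class I: 3/5 of 2864208 = 1718524.80, rounded up to 1718525; 1,718,525 required, 1,718,718 in favor — approved.
Class II: 4/5 of 2966787 = 2373429.60, rounded up to 2373430; 2,373,430 required, 2,372,717 in favor — not approved.
Class III: 4/5 of 1103211 = 882568.80, rounded up to 882569; 882,569 required, 882,808 in favor — approved.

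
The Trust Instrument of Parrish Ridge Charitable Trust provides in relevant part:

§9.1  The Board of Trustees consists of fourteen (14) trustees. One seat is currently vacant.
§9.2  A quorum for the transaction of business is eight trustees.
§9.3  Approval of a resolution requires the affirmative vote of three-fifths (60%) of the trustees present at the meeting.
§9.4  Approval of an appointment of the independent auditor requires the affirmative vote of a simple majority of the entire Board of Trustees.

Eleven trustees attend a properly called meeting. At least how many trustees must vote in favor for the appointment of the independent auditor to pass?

8

The appointment of the independent auditor requires a majority of the entire Board of Trustees (14).
A majority of 14 is 8.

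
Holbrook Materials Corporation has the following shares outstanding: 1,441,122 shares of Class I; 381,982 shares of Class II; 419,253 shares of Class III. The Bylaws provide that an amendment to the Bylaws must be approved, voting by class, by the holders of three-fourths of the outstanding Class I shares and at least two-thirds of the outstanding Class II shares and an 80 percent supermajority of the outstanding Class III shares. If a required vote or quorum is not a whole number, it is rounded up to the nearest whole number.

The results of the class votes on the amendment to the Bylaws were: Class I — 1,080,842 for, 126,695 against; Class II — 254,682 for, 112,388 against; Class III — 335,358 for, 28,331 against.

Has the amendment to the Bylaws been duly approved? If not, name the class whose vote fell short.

Not approved — the Class III shares did not give the required vote.

Class I: 3/4 of 1441122 = 1080841.50, rounded up to 1080842; 1,080,842 required, 1,080,842 in favor — approved.
Class II: 2/3 of 381982 = 254654.67, rounded up to 254655; 254,655 required, 254,682 in favor — approved.
Class III: 4/5 of 419253 = 335402.40, rounded up to 335403; 335,403 required, 335,358 in favor — not approved.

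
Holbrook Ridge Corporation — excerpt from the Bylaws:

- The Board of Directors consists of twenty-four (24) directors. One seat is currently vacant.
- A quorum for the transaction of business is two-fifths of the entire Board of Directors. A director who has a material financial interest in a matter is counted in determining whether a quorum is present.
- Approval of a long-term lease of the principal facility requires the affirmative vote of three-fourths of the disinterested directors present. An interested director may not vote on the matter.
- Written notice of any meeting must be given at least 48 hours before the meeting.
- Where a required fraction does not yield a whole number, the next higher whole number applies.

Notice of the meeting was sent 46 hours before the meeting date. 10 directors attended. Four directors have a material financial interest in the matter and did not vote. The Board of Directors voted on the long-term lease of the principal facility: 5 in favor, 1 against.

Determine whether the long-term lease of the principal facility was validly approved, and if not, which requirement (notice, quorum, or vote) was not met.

Notice: 46 hours given; 48 required (46 < 48). Not satisfied.
Quorum: 10 present (interested directors count toward quorum); quorum is 10. Satisfied.
Vote: the long-term lease of the principal facility requires three-fourths of the disinterested directors present (10 − 4 = 6). 3/4 of 6 = 4.50, rounded up to 5, so 5 affirmative votes are needed; 5 voted in favor. Satisfied.

Invalid — notice requirement not satisfied.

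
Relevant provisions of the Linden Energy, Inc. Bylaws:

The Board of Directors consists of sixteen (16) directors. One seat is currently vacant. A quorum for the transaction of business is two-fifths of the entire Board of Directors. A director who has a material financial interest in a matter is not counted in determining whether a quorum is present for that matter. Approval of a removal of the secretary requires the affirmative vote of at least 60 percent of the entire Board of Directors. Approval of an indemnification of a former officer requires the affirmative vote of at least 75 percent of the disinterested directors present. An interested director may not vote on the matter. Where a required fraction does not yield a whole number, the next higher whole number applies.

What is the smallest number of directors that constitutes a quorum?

2/5 of 16 = 6.40, rounded up to 7.

7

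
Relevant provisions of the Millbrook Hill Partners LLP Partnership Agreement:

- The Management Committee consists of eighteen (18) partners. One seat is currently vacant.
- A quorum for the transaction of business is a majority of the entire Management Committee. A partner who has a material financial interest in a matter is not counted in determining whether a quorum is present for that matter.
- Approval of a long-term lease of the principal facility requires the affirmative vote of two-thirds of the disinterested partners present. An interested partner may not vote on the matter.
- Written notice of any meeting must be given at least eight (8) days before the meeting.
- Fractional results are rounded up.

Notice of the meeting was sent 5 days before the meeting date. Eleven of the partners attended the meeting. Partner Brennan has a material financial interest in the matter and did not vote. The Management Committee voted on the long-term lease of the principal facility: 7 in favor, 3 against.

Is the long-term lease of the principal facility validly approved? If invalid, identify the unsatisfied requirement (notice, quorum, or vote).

Notice: 5 days given; 8 required (5 < 8). Not satisfied.
Quorum: 11 present, but the 1 interested partner does not count, leaving 10. Quorum is 10. Satisfied.
Vote: the long-term lease of the principal facility requires two-thirds of the disinterested partners present (11 − 1 = 10). 2/3 of 10 = 6.67, rounded up to 7, so 7 affirmative votes are needed; 7 voted in favor. Satisfied.

Invalid — notice requirement not satisfied.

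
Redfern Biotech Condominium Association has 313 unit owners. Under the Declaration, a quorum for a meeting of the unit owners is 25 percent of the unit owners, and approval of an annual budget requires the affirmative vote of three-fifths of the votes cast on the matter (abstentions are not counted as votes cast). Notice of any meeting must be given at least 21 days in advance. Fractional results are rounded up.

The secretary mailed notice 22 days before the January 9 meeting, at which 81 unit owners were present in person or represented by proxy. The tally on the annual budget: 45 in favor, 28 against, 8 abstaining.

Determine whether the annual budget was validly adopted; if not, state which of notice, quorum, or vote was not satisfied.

Notice: 22 days given; 21 required. Satisfied.
Quorum: 25% of 313 = 78.25, rounded up to 79; 81 present. Satisfied.
Vote: requires three-fifths of the votes cast (81 − 8 abstaining = 73); 3/5 of 73 = 43.80, rounded up to 44, so 44 needed; 45 in favor. Satisfied.

Valid — all requirements satisfied.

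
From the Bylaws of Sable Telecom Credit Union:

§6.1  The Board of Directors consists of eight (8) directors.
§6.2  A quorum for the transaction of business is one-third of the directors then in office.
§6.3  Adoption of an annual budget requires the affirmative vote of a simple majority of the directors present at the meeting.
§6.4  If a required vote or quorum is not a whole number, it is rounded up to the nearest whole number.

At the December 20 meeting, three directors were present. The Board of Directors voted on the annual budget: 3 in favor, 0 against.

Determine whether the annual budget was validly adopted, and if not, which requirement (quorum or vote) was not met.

Quorum: 3 present; quorum is 3. Satisfied.
Vote: the annual budget requires a majority of the directors present (3). A majority of 3 is 2, so 2 affirmative votes are needed; 3 voted in favor. Satisfied.

Valid — all requirements satisfied.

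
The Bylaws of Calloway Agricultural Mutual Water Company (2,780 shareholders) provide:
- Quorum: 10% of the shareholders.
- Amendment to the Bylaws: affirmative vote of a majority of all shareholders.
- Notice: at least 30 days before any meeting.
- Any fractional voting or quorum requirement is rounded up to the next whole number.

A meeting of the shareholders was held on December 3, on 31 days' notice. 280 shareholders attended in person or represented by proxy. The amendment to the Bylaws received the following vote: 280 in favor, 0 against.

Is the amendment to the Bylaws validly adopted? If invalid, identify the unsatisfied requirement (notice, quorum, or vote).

Notice: 31 days given; 30 required. Satisfied.
Quorum: 10% of 2,780 = 278; 280 present. Satisfied.
Vote: requires a majority of all shareholders (2,780); a majority of 2780 is 1391, so 1,391 needed; 280 in favor. Not satisfied.

Invalid — vote requirement not satisfied.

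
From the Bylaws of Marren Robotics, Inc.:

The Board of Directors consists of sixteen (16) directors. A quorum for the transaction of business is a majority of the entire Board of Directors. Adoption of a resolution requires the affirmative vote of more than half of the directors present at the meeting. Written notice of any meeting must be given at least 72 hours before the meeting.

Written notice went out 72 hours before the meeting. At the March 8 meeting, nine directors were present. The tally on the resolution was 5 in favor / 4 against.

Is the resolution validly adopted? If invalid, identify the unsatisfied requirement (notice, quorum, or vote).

Notice: 72 hours given; 72 required (72 ≥ 72). Satisfied.
Quorum: 9 present; quorum is 9. Satisfied.
Vote: the resolution requires a majority of the directors present (9). A majority of 9 is 5, so 5 affirmative votes are needed; 5 voted in favor. Satisfied.

Valid — all requirements satisfied.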